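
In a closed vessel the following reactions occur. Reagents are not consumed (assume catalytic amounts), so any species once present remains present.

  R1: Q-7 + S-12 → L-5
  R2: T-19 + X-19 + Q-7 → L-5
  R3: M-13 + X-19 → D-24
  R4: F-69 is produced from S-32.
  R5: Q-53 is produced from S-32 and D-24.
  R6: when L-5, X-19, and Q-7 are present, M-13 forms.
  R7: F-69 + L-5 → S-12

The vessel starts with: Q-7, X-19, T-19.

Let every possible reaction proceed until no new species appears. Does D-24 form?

Yes

T-19, X-19, and Q-7 present → L-5 forms (R2).
L-5, X-19, and Q-7 present → M-13 forms (R6).
M-13 and X-19 present → D-24 forms (R3).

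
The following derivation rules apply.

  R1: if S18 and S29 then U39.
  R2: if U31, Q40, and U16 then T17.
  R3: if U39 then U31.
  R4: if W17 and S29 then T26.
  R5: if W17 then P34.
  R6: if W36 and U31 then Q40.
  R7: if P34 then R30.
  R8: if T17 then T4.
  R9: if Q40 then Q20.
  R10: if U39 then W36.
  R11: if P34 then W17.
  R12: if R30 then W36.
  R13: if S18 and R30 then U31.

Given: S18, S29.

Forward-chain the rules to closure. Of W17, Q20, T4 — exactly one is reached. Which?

S18 and S29 hold, so U39 follows (R1).
From U39, R3 gives U31.
From U39, R10 gives W36.
W36 and U31 hold, so Q40 follows (R6).
Q40 holds, so Q20 follows (R9).
W17 would need P34 (R11), but P34 is never established. T4 would need T17 (R8), but T17 is never established.

Q20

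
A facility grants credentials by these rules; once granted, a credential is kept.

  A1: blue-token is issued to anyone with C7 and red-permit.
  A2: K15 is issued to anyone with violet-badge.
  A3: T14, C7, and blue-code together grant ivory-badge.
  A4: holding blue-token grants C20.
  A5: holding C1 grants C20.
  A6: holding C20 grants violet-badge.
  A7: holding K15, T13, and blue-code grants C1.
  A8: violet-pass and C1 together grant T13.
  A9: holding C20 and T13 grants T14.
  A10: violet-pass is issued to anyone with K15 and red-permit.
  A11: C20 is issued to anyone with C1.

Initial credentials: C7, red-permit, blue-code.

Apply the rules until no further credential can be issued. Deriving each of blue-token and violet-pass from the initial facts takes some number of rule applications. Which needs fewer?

blue-token

blue-token: Holding C7 and red-permit grants blue-token (A1). [1 rule application]
violet-pass: Holding C7 and red-permit grants blue-token (A1). Holding blue-token grants C20 (A4). Holding C20 grants violet-badge (A6). Holding violet-badge grants K15 (A2). Holding K15 and red-permit grants violet-pass (A10). [5 rule applications]
blue-token needs fewer.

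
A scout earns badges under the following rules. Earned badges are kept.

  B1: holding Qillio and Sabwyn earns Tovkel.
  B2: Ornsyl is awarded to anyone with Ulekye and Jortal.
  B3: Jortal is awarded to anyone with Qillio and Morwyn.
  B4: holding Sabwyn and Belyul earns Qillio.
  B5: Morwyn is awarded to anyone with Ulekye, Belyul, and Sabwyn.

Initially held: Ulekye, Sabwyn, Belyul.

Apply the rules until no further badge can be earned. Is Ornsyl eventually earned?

With Sabwyn and Belyul, Qillio is earned (B4).
With Ulekye, Belyul, and Sabwyn, Morwyn is earned (B5).
With Qillio and Morwyn, Jortal is earned (B3).
With Ulekye and Jortal, Ornsyl is earned (B2).

Yes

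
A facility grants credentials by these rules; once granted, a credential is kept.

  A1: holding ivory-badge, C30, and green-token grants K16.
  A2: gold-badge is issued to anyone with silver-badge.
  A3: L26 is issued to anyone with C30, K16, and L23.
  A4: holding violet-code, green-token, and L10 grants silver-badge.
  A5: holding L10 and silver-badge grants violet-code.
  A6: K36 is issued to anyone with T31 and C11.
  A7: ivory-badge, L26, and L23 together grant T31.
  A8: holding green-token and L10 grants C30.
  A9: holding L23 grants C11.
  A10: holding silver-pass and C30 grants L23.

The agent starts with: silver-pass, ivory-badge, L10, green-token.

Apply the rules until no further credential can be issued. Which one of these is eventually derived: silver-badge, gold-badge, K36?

Holding green-token and L10 grants C30 (A8).
Holding silver-pass and C30 grants L23 (A10).
Holding ivory-badge, C30, and green-token grants K16 (A1).
Holding C30, K16, and L23 grants L26 (A3).
Holding L23 grants C11 (A9).
Holding ivory-badge, L26, and L23 grants T31 (A7).
Holding T31 and C11 grants K36 (A6).
gold-badge would need silver-badge (A2), but silver-badge is never granted. silver-badge would need violet-code, green-token, and L10 (A4), but violet-code is never granted.

K36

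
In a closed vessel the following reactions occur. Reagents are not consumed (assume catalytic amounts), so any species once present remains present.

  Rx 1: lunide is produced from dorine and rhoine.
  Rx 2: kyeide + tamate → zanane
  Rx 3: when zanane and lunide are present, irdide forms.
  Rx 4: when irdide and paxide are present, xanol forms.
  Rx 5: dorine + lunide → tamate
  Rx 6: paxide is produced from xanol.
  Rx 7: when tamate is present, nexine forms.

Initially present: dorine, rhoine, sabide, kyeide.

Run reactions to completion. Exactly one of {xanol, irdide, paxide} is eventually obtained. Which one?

irdide

dorine and rhoine present → lunide forms (Rx 1).
dorine and lunide present → tamate forms (Rx 5).
kyeide and tamate present → zanane forms (Rx 2).
zanane and lunide present → irdide forms (Rx 3).
paxide would need xanol (Rx 6), but xanol never forms. xanol would need irdide and paxide (Rx 4), but paxide never forms.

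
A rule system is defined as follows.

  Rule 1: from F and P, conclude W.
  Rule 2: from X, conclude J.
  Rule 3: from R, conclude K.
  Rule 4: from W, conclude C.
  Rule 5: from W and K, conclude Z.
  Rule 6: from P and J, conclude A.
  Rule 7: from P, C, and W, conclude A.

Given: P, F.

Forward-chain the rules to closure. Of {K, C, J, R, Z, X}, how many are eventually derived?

F and P hold, so W follows (Rule 1).
W holds, so C follows (Rule 4).
K would need R (Rule 3), but R is never established.
C: reached.
J would need X (Rule 2), but X is never established.
No rule produces R, and it is not given.
Z would need W and K (Rule 5), but K is never established.
No rule produces X, and it is not given.
Reached: C — 1 of the 6.

1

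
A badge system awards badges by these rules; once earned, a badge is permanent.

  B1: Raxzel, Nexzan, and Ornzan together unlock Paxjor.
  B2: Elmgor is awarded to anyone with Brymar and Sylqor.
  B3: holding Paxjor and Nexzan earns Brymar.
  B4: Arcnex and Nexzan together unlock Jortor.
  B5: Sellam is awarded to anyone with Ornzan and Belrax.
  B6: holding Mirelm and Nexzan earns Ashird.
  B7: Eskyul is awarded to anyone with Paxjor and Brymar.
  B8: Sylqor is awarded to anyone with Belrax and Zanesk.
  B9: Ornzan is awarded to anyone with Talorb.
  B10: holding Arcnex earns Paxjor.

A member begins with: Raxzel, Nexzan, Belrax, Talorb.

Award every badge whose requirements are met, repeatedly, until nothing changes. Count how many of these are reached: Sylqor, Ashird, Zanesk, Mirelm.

0

Sylqor would need Belrax and Zanesk (B8), but Zanesk is never earned.
Ashird would need Mirelm and Nexzan (B6), but Mirelm is never earned.
No rule produces Zanesk, and it is not given.
No rule produces Mirelm, and it is not given.
None of the 4 are reached.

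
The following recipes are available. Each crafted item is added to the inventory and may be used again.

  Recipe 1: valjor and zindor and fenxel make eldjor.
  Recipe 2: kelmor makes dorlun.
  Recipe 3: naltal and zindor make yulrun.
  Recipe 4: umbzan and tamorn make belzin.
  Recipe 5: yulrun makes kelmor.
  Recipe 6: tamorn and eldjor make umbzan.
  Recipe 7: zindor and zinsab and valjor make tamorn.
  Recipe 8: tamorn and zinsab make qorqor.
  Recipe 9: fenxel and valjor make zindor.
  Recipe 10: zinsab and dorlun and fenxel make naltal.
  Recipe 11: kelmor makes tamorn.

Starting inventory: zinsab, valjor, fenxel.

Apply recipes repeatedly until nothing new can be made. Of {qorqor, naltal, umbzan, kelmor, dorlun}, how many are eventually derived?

2

fenxel and valjor → zindor (Recipe 9).
zindor and zinsab and valjor → tamorn (Recipe 7).
Using Recipe 1, valjor, zindor, and fenxel make eldjor.
Using Recipe 8, tamorn and zinsab make qorqor.
tamorn and eldjor → umbzan (Recipe 6).
qorqor: reached.
naltal would need zinsab, dorlun, and fenxel (Recipe 10), but dorlun is never obtained.
umbzan: reached.
kelmor would need yulrun (Recipe 5), but yulrun is never obtained.
dorlun would need kelmor (Recipe 2), but kelmor is never obtained.
Reached: qorqor and umbzan — 2 of the 5.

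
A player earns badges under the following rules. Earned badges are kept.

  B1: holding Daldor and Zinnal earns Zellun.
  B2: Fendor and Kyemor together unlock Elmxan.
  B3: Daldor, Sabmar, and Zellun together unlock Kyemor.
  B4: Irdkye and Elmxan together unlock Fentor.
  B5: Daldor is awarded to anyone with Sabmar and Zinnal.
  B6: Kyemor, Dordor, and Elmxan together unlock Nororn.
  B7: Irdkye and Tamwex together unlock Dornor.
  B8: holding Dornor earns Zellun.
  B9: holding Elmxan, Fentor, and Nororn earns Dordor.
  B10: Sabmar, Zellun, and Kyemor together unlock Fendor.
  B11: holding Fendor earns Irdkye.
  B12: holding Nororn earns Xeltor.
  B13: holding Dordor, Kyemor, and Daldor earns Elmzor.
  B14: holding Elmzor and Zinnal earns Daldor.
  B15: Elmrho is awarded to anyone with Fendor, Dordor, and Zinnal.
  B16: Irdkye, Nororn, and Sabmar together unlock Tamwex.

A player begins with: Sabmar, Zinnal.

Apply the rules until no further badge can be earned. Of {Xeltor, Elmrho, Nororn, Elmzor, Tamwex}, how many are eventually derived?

Xeltor would need Nororn (B12), but Nororn is never earned.
Elmrho would need Fendor, Dordor, and Zinnal (B15), but Dordor is never earned.
Nororn would need Kyemor, Dordor, and Elmxan (B6), but Dordor is never earned.
Elmzor would need Dordor, Kyemor, and Daldor (B13), but Dordor is never earned.
Tamwex would need Irdkye, Nororn, and Sabmar (B16), but Nororn is never earned.
None of the 5 are reached.

0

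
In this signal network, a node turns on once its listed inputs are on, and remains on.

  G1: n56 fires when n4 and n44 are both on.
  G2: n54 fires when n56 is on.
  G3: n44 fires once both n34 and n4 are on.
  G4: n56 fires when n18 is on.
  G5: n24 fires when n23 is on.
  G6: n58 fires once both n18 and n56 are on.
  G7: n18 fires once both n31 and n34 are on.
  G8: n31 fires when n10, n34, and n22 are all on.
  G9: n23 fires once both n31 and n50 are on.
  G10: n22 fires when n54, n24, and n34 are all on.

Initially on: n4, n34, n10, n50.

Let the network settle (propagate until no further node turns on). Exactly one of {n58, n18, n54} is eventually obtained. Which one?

n54

n34 and n4 are on, so n44 fires (G3).
G1: n4 and n44 on → n56 on.
n56 is on, so n54 fires (G2).
n58 would need n18 and n56 (G6), but n18 never turns on. n18 would need n31 and n34 (G7), but n31 never turns on.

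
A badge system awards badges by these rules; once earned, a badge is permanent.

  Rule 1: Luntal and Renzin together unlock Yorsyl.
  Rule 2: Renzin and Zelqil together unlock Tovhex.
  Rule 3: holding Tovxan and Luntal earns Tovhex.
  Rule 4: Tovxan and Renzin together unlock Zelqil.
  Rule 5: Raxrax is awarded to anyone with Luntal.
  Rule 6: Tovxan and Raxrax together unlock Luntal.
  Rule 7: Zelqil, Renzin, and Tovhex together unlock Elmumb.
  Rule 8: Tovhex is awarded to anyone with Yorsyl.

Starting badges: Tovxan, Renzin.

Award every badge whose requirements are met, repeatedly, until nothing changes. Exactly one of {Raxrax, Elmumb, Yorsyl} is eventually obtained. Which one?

With Tovxan and Renzin, Zelqil is earned (Rule 4).
With Renzin and Zelqil, Tovhex is earned (Rule 2).
With Zelqil, Renzin, and Tovhex, Elmumb is earned (Rule 7).
Yorsyl would need Luntal and Renzin (Rule 1), but Luntal is never earned. Raxrax would need Luntal (Rule 5), but Luntal is never earned.

Elmumb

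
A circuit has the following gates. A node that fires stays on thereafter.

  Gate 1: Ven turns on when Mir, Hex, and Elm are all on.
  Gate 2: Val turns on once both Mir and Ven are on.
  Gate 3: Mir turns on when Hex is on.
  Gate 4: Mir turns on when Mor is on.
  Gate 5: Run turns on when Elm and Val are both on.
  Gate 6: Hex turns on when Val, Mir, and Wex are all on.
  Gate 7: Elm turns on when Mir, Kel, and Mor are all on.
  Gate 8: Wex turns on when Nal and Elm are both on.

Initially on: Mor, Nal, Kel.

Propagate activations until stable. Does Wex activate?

Yes

Gate 4: Mor on → Mir on.
Gate 7: Mir, Kel, and Mor on → Elm on.
Gate 8: Nal and Elm on → Wex on.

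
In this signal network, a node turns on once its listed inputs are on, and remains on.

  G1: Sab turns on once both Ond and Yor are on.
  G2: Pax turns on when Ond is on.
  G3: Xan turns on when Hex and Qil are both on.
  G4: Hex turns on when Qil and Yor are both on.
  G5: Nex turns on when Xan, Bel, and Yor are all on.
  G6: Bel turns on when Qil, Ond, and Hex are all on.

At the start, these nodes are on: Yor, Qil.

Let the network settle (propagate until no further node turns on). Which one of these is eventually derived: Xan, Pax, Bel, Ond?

Xan

G4: Qil and Yor on → Hex on.
G3: Hex and Qil on → Xan on.
Pax would need Ond (G2), but Ond never turns on. No rule produces Ond, and it is not given. Bel would need Qil, Ond, and Hex (G6), but Ond never turns on.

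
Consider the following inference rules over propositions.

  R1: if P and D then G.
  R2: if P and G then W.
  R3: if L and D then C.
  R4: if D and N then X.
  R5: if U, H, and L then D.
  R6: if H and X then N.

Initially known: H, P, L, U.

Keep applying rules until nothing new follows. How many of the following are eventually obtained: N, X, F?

N would need H and X (R6), but X is never established.
X would need D and N (R4), but N is never established.
No rule produces F, and it is not given.
None of the 3 are reached.

0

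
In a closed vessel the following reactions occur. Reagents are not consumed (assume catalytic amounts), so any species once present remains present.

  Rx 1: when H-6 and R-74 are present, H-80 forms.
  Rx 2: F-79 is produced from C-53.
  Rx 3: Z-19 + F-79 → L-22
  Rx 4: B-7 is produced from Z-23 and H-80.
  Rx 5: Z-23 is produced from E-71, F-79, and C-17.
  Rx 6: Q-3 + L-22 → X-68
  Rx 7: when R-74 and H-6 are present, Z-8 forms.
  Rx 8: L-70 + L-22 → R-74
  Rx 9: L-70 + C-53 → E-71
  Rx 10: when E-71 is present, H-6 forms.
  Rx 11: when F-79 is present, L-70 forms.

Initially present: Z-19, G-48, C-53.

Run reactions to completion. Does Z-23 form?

No

Z-23 would need E-71, F-79, and C-17 (Rx 5), but C-17 never forms.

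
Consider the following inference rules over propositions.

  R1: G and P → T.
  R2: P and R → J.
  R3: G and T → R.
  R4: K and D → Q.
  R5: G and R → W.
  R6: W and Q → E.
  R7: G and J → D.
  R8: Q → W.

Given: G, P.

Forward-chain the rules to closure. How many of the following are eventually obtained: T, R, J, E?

G and P hold, so T follows (R1).
G and T hold, so R follows (R3).
P and R hold, so J follows (R2).
T: reached.
R: reached.
J: reached.
E would need W and Q (R6), but Q is never established.
Reached: T, R, and J — 3 of the 4.

3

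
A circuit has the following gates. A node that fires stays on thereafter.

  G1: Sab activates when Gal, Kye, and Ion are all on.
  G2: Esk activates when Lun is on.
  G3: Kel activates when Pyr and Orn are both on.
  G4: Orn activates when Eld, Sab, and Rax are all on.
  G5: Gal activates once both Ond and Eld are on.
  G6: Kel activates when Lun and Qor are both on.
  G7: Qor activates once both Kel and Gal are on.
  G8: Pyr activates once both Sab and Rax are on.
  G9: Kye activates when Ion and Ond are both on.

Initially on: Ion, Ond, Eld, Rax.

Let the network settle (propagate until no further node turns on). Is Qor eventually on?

Ond and Eld are on, so Gal activates (G5).
Ion and Ond are on, so Kye activates (G9).
Gal, Kye, and Ion are on, so Sab activates (G1).
Eld, Sab, and Rax are on, so Orn activates (G4).
Sab and Rax are on, so Pyr activates (G8).
G3: Pyr and Orn on → Kel on.
Kel and Gal are on, so Qor activates (G7).

Yes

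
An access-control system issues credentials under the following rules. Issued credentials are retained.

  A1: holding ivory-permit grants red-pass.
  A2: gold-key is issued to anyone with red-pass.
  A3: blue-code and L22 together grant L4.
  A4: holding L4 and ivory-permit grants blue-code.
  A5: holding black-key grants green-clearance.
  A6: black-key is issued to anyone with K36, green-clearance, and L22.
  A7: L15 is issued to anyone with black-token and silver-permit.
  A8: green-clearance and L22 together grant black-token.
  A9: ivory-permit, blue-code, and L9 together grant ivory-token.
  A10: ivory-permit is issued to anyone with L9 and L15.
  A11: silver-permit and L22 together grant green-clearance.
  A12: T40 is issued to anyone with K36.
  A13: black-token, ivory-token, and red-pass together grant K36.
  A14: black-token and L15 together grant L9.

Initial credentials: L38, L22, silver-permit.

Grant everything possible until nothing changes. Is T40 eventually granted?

No

T40 would need K36 (A12), but K36 is never granted.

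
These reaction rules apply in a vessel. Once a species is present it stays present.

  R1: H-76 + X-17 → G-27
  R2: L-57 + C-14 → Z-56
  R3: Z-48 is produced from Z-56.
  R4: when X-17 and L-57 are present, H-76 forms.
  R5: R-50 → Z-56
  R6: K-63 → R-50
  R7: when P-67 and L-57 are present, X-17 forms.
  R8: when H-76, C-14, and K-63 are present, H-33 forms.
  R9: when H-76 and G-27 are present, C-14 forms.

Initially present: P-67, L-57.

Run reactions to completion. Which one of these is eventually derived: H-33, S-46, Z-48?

P-67 and L-57 present → X-17 forms (R7).
X-17 and L-57 present → H-76 forms (R4).
H-76 and X-17 present → G-27 forms (R1).
H-76 and G-27 present → C-14 forms (R9).
L-57 and C-14 present → Z-56 forms (R2).
Z-56 present → Z-48 forms (R3).
No rule produces S-46, and it is not given. H-33 would need H-76, C-14, and K-63 (R8), but K-63 never forms.

Z-48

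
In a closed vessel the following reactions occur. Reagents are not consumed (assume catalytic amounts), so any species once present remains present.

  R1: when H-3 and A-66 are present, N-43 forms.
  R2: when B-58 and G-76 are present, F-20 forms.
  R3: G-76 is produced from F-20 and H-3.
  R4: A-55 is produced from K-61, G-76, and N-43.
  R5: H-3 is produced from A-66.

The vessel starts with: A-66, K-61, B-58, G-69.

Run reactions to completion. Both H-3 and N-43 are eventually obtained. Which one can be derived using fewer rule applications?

H-3: A-66 present → H-3 forms (R5). [1 rule application]
N-43: A-66 present → H-3 forms (R5). H-3 and A-66 present → N-43 forms (R1). [2 rule applications]
H-3 needs fewer.

H-3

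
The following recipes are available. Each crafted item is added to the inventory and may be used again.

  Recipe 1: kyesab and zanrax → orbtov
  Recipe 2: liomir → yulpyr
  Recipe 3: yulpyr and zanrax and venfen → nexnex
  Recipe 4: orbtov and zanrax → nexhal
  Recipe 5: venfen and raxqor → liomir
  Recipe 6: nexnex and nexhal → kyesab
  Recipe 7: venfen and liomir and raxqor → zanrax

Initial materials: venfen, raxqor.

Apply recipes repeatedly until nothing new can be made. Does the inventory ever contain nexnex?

Yes

Using Recipe 5, venfen and raxqor make liomir.
venfen and liomir and raxqor → zanrax (Recipe 7).
liomir → yulpyr (Recipe 2).
yulpyr and zanrax and venfen → nexnex (Recipe 3).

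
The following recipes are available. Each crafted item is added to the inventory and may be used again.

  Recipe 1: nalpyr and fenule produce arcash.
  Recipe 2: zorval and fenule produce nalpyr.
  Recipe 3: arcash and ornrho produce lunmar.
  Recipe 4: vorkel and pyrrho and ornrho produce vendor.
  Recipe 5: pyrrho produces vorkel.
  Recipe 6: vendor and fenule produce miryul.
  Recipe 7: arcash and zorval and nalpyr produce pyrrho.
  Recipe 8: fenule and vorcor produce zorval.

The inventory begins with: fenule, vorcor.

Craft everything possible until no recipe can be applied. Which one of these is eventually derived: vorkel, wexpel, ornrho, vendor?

vorkel

Using Recipe 8, fenule and vorcor make zorval.
Using Recipe 2, zorval and fenule make nalpyr.
Using Recipe 1, nalpyr and fenule make arcash.
arcash and zorval and nalpyr → pyrrho (Recipe 7).
Using Recipe 5, pyrrho makes vorkel.
No rule produces ornrho, and it is not given. vendor would need vorkel, pyrrho, and ornrho (Recipe 4), but ornrho is never obtained. No rule produces wexpel, and it is not given.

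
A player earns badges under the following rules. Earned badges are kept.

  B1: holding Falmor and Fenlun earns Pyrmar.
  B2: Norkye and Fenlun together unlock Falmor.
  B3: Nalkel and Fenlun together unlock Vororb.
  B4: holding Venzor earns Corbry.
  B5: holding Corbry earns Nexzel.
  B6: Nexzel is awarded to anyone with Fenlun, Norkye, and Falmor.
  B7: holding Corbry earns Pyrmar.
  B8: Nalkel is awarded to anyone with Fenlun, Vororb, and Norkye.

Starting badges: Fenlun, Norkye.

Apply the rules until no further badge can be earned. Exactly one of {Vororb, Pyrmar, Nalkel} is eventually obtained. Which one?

Pyrmar

With Norkye and Fenlun, Falmor is earned (B2).
With Falmor and Fenlun, Pyrmar is earned (B1).
Nalkel would need Fenlun, Vororb, and Norkye (B8), but Vororb is never earned. Vororb would need Nalkel and Fenlun (B3), but Nalkel is never earned.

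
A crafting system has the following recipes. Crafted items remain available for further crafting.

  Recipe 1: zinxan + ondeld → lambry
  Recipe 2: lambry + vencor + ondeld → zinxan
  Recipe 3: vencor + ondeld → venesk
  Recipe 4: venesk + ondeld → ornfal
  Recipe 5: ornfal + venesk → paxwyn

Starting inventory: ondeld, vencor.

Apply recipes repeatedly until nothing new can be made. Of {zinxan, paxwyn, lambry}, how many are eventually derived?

1

vencor + ondeld → venesk (Recipe 3).
venesk + ondeld → ornfal (Recipe 4).
Using Recipe 5, ornfal and venesk make paxwyn.
zinxan would need lambry, vencor, and ondeld (Recipe 2), but lambry is never obtained.
paxwyn: reached.
lambry would need zinxan and ondeld (Recipe 1), but zinxan is never obtained.
Reached: paxwyn — 1 of the 3.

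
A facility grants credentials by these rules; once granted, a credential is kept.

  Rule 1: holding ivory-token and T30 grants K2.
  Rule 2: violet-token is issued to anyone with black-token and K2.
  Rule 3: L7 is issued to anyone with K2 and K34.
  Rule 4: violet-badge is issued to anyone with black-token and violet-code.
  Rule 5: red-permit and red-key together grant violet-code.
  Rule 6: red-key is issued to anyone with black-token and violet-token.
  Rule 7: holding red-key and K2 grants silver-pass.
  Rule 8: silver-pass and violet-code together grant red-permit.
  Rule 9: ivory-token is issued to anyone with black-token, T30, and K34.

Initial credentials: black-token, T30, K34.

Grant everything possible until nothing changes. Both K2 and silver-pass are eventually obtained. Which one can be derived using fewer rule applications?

K2

K2: Holding black-token, T30, and K34 grants ivory-token (Rule 9). Holding ivory-token and T30 grants K2 (Rule 1). [2 rule applications]
silver-pass: Holding black-token, T30, and K34 grants ivory-token (Rule 9). Holding ivory-token and T30 grants K2 (Rule 1). Holding black-token and K2 grants violet-token (Rule 2). Holding black-token and violet-token grants red-key (Rule 6). Holding red-key and K2 grants silver-pass (Rule 7). [5 rule applications]
K2 needs fewer.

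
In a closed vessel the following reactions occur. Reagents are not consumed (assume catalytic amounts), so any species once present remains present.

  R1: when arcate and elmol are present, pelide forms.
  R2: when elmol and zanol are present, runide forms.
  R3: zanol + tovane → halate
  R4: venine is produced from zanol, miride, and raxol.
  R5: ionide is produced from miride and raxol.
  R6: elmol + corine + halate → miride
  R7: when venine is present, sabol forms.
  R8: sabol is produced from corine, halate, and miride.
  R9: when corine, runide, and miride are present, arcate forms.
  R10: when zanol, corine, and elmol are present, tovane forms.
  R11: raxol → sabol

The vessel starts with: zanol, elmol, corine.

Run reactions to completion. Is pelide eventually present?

zanol, corine, and elmol present → tovane forms (R10).
elmol and zanol present → runide forms (R2).
zanol and tovane present → halate forms (R3).
elmol, corine, and halate present → miride forms (R6).
corine, runide, and miride present → arcate forms (R9).
arcate and elmol present → pelide forms (R1).

Yes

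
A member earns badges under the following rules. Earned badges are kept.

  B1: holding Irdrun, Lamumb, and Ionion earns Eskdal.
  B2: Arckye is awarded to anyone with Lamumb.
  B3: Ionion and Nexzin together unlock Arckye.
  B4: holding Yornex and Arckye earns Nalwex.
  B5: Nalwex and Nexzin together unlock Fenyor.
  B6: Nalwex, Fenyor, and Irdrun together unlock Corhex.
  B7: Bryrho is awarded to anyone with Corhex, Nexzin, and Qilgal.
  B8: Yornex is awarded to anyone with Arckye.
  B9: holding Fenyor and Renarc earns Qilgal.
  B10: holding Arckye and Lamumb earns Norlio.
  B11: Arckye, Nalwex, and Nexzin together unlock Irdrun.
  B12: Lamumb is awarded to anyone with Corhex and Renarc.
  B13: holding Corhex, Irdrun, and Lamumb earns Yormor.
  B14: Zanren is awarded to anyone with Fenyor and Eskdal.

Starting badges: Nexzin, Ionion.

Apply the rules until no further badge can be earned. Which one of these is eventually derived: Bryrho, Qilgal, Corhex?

With Ionion and Nexzin, Arckye is earned (B3).
With Arckye, Yornex is earned (B8).
With Yornex and Arckye, Nalwex is earned (B4).
With Arckye, Nalwex, and Nexzin, Irdrun is earned (B11).
With Nalwex and Nexzin, Fenyor is earned (B5).
With Nalwex, Fenyor, and Irdrun, Corhex is earned (B6).
Qilgal would need Fenyor and Renarc (B9), but Renarc is never earned. Bryrho would need Corhex, Nexzin, and Qilgal (B7), but Qilgal is never earned.

Corhex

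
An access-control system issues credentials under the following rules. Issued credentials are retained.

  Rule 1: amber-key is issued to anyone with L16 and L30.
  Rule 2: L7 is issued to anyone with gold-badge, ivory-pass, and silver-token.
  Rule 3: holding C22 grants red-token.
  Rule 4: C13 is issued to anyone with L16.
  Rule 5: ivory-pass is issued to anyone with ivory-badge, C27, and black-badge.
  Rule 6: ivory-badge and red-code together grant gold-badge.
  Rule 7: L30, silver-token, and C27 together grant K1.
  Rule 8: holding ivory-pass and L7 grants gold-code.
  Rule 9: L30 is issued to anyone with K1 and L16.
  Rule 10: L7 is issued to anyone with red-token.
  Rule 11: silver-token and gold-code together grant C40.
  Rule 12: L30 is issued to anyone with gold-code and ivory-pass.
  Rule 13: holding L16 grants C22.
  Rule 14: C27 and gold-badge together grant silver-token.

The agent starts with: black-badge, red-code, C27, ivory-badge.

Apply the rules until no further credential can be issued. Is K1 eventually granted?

Holding ivory-badge and red-code grants gold-badge (Rule 6).
Holding ivory-badge, C27, and black-badge grants ivory-pass (Rule 5).
Holding C27 and gold-badge grants silver-token (Rule 14).
Holding gold-badge, ivory-pass, and silver-token grants L7 (Rule 2).
Holding ivory-pass and L7 grants gold-code (Rule 8).
Holding gold-code and ivory-pass grants L30 (Rule 12).
Holding L30, silver-token, and C27 grants K1 (Rule 7).

Yes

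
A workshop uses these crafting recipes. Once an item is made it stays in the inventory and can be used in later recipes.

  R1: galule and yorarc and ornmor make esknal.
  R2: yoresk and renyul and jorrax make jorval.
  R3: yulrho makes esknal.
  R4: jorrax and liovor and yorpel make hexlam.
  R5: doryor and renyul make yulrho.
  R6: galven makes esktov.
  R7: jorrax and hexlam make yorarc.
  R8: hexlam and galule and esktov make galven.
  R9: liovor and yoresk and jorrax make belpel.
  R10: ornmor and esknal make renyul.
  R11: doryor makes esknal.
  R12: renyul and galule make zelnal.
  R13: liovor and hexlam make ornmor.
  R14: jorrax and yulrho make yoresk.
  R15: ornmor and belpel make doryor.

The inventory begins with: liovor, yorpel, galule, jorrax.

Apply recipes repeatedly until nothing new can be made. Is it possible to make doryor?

doryor would need ornmor and belpel (R15), but belpel is never obtained.

No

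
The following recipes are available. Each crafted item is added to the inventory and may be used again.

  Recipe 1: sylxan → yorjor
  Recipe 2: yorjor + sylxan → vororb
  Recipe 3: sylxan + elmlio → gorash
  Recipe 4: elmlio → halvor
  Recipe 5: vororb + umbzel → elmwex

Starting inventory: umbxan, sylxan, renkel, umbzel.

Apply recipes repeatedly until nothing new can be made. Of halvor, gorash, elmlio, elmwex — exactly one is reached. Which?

Using Recipe 1, sylxan makes yorjor.
Using Recipe 2, yorjor and sylxan make vororb.
vororb + umbzel → elmwex (Recipe 5).
gorash would need sylxan and elmlio (Recipe 3), but elmlio is never obtained. No rule produces elmlio, and it is not given. halvor would need elmlio (Recipe 4), but elmlio is never obtained.

elmwex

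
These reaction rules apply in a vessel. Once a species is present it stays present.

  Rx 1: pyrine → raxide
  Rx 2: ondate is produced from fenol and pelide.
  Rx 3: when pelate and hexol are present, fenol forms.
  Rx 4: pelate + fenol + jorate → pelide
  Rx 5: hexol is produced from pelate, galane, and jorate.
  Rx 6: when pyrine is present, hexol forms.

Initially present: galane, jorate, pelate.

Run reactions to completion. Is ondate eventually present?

Yes

pelate, galane, and jorate present → hexol forms (Rx 5).
pelate and hexol present → fenol forms (Rx 3).
pelate, fenol, and jorate present → pelide forms (Rx 4).
fenol and pelide present → ondate forms (Rx 2).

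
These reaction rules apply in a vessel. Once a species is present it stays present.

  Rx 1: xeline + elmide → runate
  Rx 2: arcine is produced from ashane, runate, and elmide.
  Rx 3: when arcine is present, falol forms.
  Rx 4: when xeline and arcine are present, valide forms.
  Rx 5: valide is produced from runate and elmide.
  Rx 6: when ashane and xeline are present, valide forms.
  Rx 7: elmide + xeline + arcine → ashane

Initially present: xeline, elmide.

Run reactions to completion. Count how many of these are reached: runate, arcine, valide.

xeline and elmide present → runate forms (Rx 1).
runate and elmide present → valide forms (Rx 5).
runate: reached.
arcine would need ashane, runate, and elmide (Rx 2), but ashane never forms.
valide: reached.
Reached: runate and valide — 2 of the 3.

2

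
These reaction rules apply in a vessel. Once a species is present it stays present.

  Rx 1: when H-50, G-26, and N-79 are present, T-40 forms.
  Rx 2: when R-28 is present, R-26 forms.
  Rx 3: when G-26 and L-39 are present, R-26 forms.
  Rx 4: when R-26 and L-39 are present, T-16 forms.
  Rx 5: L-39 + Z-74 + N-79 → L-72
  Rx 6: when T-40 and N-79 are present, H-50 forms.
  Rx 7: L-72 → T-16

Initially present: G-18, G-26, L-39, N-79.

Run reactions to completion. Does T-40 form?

T-40 would need H-50, G-26, and N-79 (Rx 1), but H-50 never forms.

No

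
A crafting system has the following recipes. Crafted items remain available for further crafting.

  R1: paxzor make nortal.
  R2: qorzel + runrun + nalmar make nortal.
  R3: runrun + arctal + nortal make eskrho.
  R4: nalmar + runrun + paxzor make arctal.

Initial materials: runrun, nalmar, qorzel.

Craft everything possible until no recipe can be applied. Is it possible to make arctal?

arctal would need nalmar, runrun, and paxzor (R4), but paxzor is never obtained.

No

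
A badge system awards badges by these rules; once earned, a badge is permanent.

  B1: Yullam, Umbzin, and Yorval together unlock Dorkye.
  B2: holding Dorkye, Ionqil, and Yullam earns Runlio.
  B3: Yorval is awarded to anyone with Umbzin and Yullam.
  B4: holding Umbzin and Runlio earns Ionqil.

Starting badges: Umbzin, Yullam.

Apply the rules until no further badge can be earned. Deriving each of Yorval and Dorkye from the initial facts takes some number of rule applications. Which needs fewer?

Yorval: With Umbzin and Yullam, Yorval is earned (B3). [1 rule application]
Dorkye: With Umbzin and Yullam, Yorval is earned (B3). With Yullam, Umbzin, and Yorval, Dorkye is earned (B1). [2 rule applications]
Yorval needs fewer.

Yorval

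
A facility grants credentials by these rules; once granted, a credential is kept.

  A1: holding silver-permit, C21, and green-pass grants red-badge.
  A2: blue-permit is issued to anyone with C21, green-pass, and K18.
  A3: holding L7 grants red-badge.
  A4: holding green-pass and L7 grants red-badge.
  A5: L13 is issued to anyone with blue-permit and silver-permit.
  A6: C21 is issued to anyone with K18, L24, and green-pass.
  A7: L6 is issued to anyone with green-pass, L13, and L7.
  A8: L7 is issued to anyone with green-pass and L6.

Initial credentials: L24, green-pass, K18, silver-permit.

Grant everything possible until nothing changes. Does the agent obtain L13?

Holding K18, L24, and green-pass grants C21 (A6).
Holding C21, green-pass, and K18 grants blue-permit (A2).
Holding blue-permit and silver-permit grants L13 (A5).

Yes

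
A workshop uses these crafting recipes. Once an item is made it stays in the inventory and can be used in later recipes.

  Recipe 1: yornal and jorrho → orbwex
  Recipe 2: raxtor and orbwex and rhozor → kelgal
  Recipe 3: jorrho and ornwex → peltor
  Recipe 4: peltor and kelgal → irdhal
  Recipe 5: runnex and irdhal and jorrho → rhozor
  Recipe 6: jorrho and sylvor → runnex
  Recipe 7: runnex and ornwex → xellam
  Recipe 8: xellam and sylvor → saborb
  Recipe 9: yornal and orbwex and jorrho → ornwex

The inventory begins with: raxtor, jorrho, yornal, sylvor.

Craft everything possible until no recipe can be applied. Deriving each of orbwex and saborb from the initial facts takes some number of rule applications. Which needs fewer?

orbwex: Using Recipe 1, yornal and jorrho make orbwex. [1 rule application]
saborb: jorrho and sylvor → runnex (Recipe 6). yornal and jorrho → orbwex (Recipe 1). Using Recipe 9, yornal, orbwex, and jorrho make ornwex. runnex and ornwex → xellam (Recipe 7). xellam and sylvor → saborb (Recipe 8). [5 rule applications]
orbwex needs fewer.

orbwex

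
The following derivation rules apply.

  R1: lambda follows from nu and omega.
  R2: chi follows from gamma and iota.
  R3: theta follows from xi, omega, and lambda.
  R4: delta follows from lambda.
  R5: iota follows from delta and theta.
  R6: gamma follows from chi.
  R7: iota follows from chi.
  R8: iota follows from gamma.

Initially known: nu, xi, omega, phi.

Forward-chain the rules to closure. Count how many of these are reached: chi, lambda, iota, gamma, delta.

3

nu and omega hold, so lambda follows (R1).
lambda holds, so delta follows (R4).
xi, omega, and lambda hold, so theta follows (R3).
From delta and theta, R5 gives iota.
chi would need gamma and iota (R2), but gamma is never established.
lambda: reached.
iota: reached.
gamma would need chi (R6), but chi is never established.
delta: reached.
Reached: lambda, iota, and delta — 3 of the 5.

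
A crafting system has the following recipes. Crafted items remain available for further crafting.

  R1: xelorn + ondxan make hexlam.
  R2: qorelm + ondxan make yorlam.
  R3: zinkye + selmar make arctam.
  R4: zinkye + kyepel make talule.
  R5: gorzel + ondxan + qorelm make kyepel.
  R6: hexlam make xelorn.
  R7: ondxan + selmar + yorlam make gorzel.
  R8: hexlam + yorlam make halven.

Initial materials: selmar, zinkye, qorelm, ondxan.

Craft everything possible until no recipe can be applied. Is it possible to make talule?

qorelm + ondxan → yorlam (R2).
Using R7, ondxan, selmar, and yorlam make gorzel.
gorzel + ondxan + qorelm → kyepel (R5).
Using R4, zinkye and kyepel make talule.

Yes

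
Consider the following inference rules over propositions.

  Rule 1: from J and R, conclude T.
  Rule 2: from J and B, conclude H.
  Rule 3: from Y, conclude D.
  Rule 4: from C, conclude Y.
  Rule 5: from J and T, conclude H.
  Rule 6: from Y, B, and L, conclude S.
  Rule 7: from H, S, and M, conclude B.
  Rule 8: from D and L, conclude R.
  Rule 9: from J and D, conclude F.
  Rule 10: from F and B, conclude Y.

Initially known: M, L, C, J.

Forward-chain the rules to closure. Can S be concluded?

No

S would need Y, B, and L (Rule 6), but B is never established.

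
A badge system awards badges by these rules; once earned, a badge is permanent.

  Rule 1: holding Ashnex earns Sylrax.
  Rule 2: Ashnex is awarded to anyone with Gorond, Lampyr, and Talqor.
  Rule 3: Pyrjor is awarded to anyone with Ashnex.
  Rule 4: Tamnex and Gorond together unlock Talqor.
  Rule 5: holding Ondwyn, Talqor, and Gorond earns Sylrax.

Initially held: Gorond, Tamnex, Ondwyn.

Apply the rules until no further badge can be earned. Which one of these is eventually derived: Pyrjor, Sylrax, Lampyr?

With Tamnex and Gorond, Talqor is earned (Rule 4).
With Ondwyn, Talqor, and Gorond, Sylrax is earned (Rule 5).
Pyrjor would need Ashnex (Rule 3), but Ashnex is never earned. No rule produces Lampyr, and it is not given.

Sylrax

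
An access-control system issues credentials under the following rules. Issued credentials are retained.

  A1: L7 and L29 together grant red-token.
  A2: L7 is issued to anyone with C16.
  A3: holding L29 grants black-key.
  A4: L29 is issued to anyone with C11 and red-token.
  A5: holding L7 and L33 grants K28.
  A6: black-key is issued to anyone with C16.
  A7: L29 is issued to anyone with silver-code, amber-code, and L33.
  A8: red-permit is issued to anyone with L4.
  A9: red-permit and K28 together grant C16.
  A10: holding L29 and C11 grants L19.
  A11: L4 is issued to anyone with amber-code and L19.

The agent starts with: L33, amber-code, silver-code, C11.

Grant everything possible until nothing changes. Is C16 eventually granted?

No

C16 would need red-permit and K28 (A9), but K28 is never granted.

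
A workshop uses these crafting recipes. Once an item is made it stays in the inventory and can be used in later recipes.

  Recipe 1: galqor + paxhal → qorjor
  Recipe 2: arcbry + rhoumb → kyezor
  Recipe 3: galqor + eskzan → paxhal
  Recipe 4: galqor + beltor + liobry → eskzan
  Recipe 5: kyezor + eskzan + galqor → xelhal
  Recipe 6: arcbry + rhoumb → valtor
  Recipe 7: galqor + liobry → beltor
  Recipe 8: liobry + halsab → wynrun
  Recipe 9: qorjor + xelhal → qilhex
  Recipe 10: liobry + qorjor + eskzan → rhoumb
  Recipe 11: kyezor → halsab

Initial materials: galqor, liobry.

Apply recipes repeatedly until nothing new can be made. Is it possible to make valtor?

No

valtor would need arcbry and rhoumb (Recipe 6), but arcbry is never obtained.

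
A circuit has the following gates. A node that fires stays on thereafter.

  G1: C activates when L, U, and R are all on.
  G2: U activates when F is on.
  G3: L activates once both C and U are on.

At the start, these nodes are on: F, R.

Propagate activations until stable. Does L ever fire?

L would need C and U (G3), but C never turns on.

No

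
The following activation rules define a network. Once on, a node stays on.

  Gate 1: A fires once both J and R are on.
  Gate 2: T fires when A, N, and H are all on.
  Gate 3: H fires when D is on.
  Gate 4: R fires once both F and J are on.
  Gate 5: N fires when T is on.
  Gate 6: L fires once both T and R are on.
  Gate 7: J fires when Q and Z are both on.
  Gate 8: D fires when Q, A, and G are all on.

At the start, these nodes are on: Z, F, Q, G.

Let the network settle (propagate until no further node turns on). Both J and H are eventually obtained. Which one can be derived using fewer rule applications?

J: Q and Z are on, so J fires (Gate 7). [1 rule application]
H: Q and Z are on, so J fires (Gate 7). Gate 4: F and J on → R on. Gate 1: J and R on → A on. Gate 8: Q, A, and G on → D on. Gate 3: D on → H on. [5 rule applications]
J needs fewer.

J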